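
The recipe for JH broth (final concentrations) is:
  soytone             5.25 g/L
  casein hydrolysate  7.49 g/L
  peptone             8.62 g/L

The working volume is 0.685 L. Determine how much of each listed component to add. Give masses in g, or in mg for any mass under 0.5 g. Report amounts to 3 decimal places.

Scale factor relative to 1 L: 0.685.
soytone: 5.25 g/L × 0.685 L = 3.596 g
casein hydrolysate: 7.49 g/L × 0.685 L = 5.131 g
peptone: 8.62 g/L × 0.685 L = 5.905 g

soytone 3.596 g; casein hydrolysate 5.131 g; peptone 5.905 g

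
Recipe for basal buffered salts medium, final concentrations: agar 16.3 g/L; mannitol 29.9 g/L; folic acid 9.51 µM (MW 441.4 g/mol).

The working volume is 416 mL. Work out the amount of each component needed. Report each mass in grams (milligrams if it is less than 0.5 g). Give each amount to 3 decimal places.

Scale factor relative to 1 L: 0.416.
agar: 16.3 g/L × 0.416 L = 6.781 g
mannitol: 29.9 g/L × 0.416 L = 12.438 g
folic acid: 9.51 µmol/L × 441.4 g/mol × 0.416 L ÷ 1000 = 1.746 mg

agar 6.781 g; mannitol 12.438 g; folic acid 1.746 mg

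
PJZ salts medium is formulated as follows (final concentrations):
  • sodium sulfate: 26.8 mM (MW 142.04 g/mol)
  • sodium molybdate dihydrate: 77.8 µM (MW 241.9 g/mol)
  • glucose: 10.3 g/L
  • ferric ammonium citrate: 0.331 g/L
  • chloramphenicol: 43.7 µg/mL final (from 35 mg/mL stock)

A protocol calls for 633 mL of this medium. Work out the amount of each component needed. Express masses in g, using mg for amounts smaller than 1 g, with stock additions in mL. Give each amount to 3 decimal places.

sodium sulfate 2.410 g; sodium molybdate dihydrate 11.913 mg; glucose 6.520 g; ferric ammonium citrate 209.523 mg; chloramphenicol 0.790 mL

Scale factor relative to 1 L: 0.633.
sodium sulfate: 26.8 mmol/L × 142.04 g/mol × 0.633 L ÷ 1000 = 2.410 g
sodium molybdate dihydrate: 77.8 µmol/L × 241.9 g/mol × 0.633 L ÷ 1000 = 11.913 mg
glucose: 10.3 g/L × 0.633 L = 6.520 g
ferric ammonium citrate: 0.331 g/L × 0.633 L = 0.209523 g = 209.523 mg
chloramphenicol: C1V1 = C2V2 → 43.7 µg/mL × 633 mL ÷ 35000 µg/mL = 0.790 mL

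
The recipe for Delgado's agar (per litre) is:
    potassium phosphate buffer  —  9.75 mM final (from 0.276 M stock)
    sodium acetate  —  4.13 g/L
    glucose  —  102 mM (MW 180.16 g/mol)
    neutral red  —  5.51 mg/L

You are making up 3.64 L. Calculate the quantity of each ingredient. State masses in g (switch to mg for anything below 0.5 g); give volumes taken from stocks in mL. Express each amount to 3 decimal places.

potassium phosphate buffer 128.587 mL; sodium acetate 15.033 g; glucose 66.890 g; neutral red 20.056 mg

Working volume: 3.64 L.
potassium phosphate buffer: dilute stock: 9.75 mM × 3640 mL ÷ 276 mM = 128.587 mL
sodium acetate: 4.13 g/L × 3.64 L = 15.033 g
glucose: 102 mmol/L × 180.16 g/mol × 3.64 L ÷ 1000 = 66.890 g
neutral red: 5.51 mg/L × 3.64 L = 20.056 mg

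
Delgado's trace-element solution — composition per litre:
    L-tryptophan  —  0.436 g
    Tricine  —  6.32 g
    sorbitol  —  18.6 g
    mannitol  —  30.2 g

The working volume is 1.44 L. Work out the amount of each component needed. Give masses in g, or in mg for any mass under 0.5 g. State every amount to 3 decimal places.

Scale factor = 1440 mL / 1000 mL = 1.44.
L-tryptophan: 0.436 g × (1440 mL / 1000 mL) = 0.628 g
Tricine: 6.32 g × (1440 mL / 1000 mL) = 9.101 g
sorbitol: 18.6 g × (1440 mL / 1000 mL) = 26.784 g
mannitol: 30.2 g × (1440 mL / 1000 mL) = 43.488 g

L-tryptophan 0.628 g; Tricine 9.101 g; sorbitol 26.784 g; mannitol 43.488 g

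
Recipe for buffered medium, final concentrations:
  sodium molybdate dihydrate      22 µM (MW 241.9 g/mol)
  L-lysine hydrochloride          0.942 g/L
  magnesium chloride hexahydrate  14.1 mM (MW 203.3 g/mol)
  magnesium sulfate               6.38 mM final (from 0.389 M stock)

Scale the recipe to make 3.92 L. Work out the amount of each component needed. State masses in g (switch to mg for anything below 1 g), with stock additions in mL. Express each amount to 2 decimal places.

sodium molybdate dihydrate 20.86 mg; L-lysine hydrochloride 3.69 g; magnesium chloride hexahydrate 11.24 g; magnesium sulfate 64.29 mL

Scale factor relative to 1 L: 3.92.
sodium molybdate dihydrate: 22 µmol/L × 241.9 g/mol × 3.92 L ÷ 1000 = 20.86 mg
L-lysine hydrochloride: 0.942 g/L × 3.92 L = 3.69 g
magnesium chloride hexahydrate: 14.1 mmol/L × 203.3 g/mol × 3.92 L ÷ 1000 = 11.24 g
magnesium sulfate: V = C2·V2/C1 = 6.38 mM × 3920 mL ÷ 389 mM = 64.29 mL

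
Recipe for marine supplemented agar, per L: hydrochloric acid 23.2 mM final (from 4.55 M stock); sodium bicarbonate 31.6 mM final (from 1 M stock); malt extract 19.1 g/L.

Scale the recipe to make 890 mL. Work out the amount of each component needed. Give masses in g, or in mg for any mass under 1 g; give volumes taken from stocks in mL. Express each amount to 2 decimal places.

hydrochloric acid 4.54 mL; sodium bicarbonate 28.12 mL; malt extract 17.00 g

Target volume = 890 mL = 0.89 L.
hydrochloric acid: C1V1 = C2V2 → 23.2 mM × 890 mL ÷ 4550 mM = 4.54 mL
sodium bicarbonate: C1V1 = C2V2 → 31.6 mM × 890 mL ÷ 1000 mM = 28.12 mL
malt extract: 19.1 g/L × 0.89 L = 17.00 g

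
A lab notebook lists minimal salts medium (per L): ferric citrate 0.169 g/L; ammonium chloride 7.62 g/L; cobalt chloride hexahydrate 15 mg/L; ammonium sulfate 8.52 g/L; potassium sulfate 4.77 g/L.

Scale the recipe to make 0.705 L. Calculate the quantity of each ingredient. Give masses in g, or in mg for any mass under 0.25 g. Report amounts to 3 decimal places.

Working volume: 0.705 L.
ferric citrate: 0.169 g/L × 0.705 L = 0.119145 g = 119.145 mg
ammonium chloride: 7.62 g/L × 0.705 L = 5.372 g
cobalt chloride hexahydrate: 15 mg/L × 0.705 L = 10.575 mg
ammonium sulfate: 8.52 g/L × 0.705 L = 6.007 g
potassium sulfate: 4.77 g/L × 0.705 L = 3.363 g

ferric citrate 119.145 mg; ammonium chloride 5.372 g; cobalt chloride hexahydrate 10.575 mg; ammonium sulfate 6.007 g; potassium sulfate 3.363 g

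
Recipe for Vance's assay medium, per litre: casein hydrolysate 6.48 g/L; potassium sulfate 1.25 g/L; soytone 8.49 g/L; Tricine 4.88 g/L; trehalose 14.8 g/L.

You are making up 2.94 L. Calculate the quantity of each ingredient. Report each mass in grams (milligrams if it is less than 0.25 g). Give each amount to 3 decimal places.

Working volume: 2.94 L.
casein hydrolysate: 6.48 g/L × 2.94 L = 19.051 g
potassium sulfate: 1.25 g/L × 2.94 L = 3.675 g
soytone: 8.49 g/L × 2.94 L = 24.961 g
Tricine: 4.88 g/L × 2.94 L = 14.347 g
trehalose: 14.8 g/L × 2.94 L = 43.512 g

casein hydrolysate 19.051 g; potassium sulfate 3.675 g; soytone 24.961 g; Tricine 14.347 g; trehalose 43.512 g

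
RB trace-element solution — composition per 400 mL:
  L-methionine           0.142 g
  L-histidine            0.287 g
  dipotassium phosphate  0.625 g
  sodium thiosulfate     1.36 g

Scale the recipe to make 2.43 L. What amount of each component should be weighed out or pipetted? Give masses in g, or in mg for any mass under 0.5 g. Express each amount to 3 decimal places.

Scale factor = 2430 mL / 400 mL = 6.075.
L-methionine: 0.142 g × (2430 mL / 400 mL) = 0.863 g
L-histidine: 0.287 g × (2430 mL / 400 mL) = 1.744 g
dipotassium phosphate: 0.625 g × (2430 mL / 400 mL) = 3.797 g
sodium thiosulfate: 1.36 g × (2430 mL / 400 mL) = 8.262 g

L-methionine 0.863 g; L-histidine 1.744 g; dipotassium phosphate 3.797 g; sodium thiosulfate 8.262 g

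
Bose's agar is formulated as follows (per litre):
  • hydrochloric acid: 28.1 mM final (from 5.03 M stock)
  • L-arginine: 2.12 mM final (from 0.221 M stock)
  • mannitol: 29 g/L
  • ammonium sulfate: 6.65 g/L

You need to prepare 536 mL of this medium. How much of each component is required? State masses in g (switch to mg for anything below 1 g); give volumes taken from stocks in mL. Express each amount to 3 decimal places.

Target volume = 536 mL = 0.536 L.
hydrochloric acid: V = C2·V2/C1 = 28.1 mM × 536 mL ÷ 5030 mM = 2.994 mL
L-arginine: C1V1 = C2V2 → 2.12 mM × 536 mL ÷ 221 mM = 5.142 mL
mannitol: 29 g/L × 0.536 L = 15.544 g
ammonium sulfate: 6.65 g/L × 0.536 L = 3.564 g

hydrochloric acid 2.994 mL; L-arginine 5.142 mL; mannitol 15.544 g; ammonium sulfate 3.564 g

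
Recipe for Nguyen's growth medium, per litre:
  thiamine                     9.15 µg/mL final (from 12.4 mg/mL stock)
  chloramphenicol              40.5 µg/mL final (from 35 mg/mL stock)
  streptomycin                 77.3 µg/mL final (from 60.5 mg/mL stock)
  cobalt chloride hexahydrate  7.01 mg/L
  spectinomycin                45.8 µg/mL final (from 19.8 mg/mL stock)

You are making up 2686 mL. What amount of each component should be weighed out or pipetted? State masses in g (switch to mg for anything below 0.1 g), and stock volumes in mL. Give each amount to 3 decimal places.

thiamine 1.982 mL; chloramphenicol 3.108 mL; streptomycin 3.432 mL; cobalt chloride hexahydrate 18.829 mg; spectinomycin 6.213 mL

Target volume = 2686 mL = 2.686 L.
thiamine: V = C2·V2/C1 = 9.15 µg/mL × 2686 mL ÷ 12400 µg/mL = 1.982 mL
chloramphenicol: V = C2·V2/C1 = 40.5 µg/mL × 2686 mL ÷ 35000 µg/mL = 3.108 mL
streptomycin: V = C2·V2/C1 = 77.3 µg/mL × 2686 mL ÷ 60500 µg/mL = 3.432 mL
cobalt chloride hexahydrate: 7.01 mg/L × 2.686 L = 18.829 mg
spectinomycin: dilute stock: 45.8 µg/mL × 2686 mL ÷ 19800 µg/mL = 6.213 mL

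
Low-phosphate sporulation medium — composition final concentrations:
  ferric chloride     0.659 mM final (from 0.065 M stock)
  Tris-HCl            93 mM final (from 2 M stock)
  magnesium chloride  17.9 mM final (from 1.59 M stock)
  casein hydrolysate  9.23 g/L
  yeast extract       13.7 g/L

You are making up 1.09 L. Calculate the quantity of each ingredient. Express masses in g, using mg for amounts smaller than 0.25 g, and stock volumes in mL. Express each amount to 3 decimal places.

Working volume: 1.09 L.
ferric chloride: C1V1 = C2V2 → 0.659 mM × 1090 mL ÷ 65 mM = 11.051 mL
Tris-HCl: dilute stock: 93 mM × 1090 mL ÷ 2000 mM = 50.685 mL
magnesium chloride: dilute stock: 17.9 mM × 1090 mL ÷ 1590 mM = 12.271 mL
casein hydrolysate: 9.23 g/L × 1.09 L = 10.061 g
yeast extract: 13.7 g/L × 1.09 L = 14.933 g

ferric chloride 11.051 mL; Tris-HCl 50.685 mL; magnesium chloride 12.271 mL; casein hydrolysate 10.061 g; yeast extract 14.933 g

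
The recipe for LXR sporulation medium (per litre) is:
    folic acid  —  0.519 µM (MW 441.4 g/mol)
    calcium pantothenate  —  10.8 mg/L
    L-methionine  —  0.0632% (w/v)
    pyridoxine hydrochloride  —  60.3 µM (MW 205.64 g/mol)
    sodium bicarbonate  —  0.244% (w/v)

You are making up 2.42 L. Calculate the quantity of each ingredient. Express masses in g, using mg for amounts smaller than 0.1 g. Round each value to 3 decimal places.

Scale factor relative to 1 L: 2.42.
folic acid: 0.519 µmol/L × 441.4 g/mol × 2.42 L ÷ 1000 = 0.554 mg
calcium pantothenate: 10.8 mg/L × 2.42 L = 26.136 mg
L-methionine: 0.0632% w/v = 0.632 g/L → 0.632 × 2.42 L = 1.529 g
pyridoxine hydrochloride: 60.3 µmol/L × 205.64 g/mol × 2.42 L ÷ 1000 = 30.008 mg
sodium bicarbonate: 0.244% w/v = 2.44 g/L → 2.44 × 2.42 L = 5.905 g

folic acid 0.554 mg; calcium pantothenate 26.136 mg; L-methionine 1.529 g; pyridoxine hydrochloride 30.008 mg; sodium bicarbonate 5.905 g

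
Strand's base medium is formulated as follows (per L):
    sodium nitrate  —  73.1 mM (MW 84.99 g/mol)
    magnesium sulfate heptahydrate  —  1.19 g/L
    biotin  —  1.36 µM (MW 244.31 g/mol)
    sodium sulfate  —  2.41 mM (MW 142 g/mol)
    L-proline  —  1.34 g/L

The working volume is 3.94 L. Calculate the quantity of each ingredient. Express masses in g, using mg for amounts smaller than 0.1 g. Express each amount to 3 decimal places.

Scale factor relative to 1 L: 3.94.
sodium nitrate: 73.1 mmol/L × 84.99 g/mol × 3.94 L ÷ 1000 = 24.478 g
magnesium sulfate heptahydrate: 1.19 g/L × 3.94 L = 4.689 g
biotin: 1.36 µmol/L × 244.31 g/mol × 3.94 L ÷ 1000 = 1.309 mg
sodium sulfate: 2.41 mmol/L × 142 g/mol × 3.94 L ÷ 1000 = 1.348 g
L-proline: 1.34 g/L × 3.94 L = 5.280 g

sodium nitrate 24.478 g; magnesium sulfate heptahydrate 4.689 g; biotin 1.309 mg; sodium sulfate 1.348 g; L-proline 5.280 g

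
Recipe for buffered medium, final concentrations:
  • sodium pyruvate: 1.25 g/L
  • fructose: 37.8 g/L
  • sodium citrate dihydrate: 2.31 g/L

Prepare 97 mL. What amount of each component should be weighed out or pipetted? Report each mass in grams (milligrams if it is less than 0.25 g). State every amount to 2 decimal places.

sodium pyruvate 121.25 mg; fructose 3.67 g; sodium citrate dihydrate 224.07 mg

Target volume = 97 mL = 0.097 L.
sodium pyruvate: 1.25 g/L × 0.097 L = 0.12125 g = 121.25 mg
fructose: 37.8 g/L × 0.097 L = 3.67 g
sodium citrate dihydrate: 2.31 g/L × 0.097 L = 0.22407 g = 224.07 mg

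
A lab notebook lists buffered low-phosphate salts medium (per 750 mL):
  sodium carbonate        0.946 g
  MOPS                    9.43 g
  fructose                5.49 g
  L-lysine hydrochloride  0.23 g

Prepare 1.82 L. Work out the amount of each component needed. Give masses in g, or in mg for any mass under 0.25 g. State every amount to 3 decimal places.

Ratio of target to recipe volume: 1820 / 750 = 2.42667.
sodium carbonate: 0.946 g × (1820 mL / 750 mL) = 2.296 g
MOPS: 9.43 g × (1820 mL / 750 mL) = 22.883 g
fructose: 5.49 g × (1820 mL / 750 mL) = 13.322 g
L-lysine hydrochloride: 0.23 g × (1820 mL / 750 mL) = 0.558 g

sodium carbonate 2.296 g; MOPS 22.883 g; fructose 13.322 g; L-lysine hydrochloride 0.558 g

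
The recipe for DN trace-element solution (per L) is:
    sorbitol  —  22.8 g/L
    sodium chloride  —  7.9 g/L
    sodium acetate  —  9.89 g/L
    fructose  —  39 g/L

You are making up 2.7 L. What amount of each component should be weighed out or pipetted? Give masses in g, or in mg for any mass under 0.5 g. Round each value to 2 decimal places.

sorbitol 61.56 g; sodium chloride 21.33 g; sodium acetate 26.70 g; fructose 105.30 g

Working volume: 2.7 L.
sorbitol: 22.8 g/L × 2.7 L = 61.56 g
sodium chloride: 7.9 g/L × 2.7 L = 21.33 g
sodium acetate: 9.89 g/L × 2.7 L = 26.70 g
fructose: 39 g/L × 2.7 L = 105.30 g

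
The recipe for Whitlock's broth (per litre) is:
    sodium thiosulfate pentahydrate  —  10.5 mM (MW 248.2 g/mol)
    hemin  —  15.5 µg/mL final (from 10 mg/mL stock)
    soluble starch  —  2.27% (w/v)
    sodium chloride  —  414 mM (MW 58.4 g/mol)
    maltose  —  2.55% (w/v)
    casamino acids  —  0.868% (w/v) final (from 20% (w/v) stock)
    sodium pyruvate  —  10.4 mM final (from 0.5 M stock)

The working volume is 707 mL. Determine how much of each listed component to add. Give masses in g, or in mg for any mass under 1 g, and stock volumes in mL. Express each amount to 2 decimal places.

Scale factor relative to 1 L: 0.707.
sodium thiosulfate pentahydrate: 10.5 mmol/L × 248.2 g/mol × 0.707 L ÷ 1000 = 1.84 g
hemin: C1V1 = C2V2 → 15.5 µg/mL × 707 mL ÷ 10000 µg/mL = 1.10 mL
soluble starch: 2.27 g per 100 mL × 707 mL ÷ 100 = 16.05 g
sodium chloride: 414 mmol/L × 58.4 g/mol × 0.707 L ÷ 1000 = 17.09 g
maltose: 2.55% w/v = 25.5 g/L → 25.5 × 0.707 L = 18.03 g
casamino acids: C1V1 = C2V2 → 0.868% ÷ 20% × 707 mL = 30.68 mL
sodium pyruvate: V = C2·V2/C1 = 10.4 mM × 707 mL ÷ 500 mM = 14.71 mL

sodium thiosulfate pentahydrate 1.84 g; hemin 1.10 mL; soluble starch 16.05 g; sodium chloride 17.09 g; maltose 18.03 g; casamino acids 30.68 mL; sodium pyruvate 14.71 mL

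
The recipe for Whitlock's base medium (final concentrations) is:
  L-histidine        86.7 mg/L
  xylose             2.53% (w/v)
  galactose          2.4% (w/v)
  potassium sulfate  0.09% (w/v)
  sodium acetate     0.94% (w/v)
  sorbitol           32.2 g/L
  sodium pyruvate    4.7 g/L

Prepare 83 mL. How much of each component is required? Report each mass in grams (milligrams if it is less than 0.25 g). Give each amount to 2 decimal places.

Target volume = 83 mL = 0.083 L.
L-histidine: 86.7 mg/L × 0.083 L = 7.20 mg
xylose: 2.53% w/v = 25.3 g/L → 25.3 × 0.083 L = 2.10 g
galactose: 2.4 g per 100 mL × 83 mL ÷ 100 = 1.99 g
potassium sulfate: 0.09% w/v = 0.9 g/L → 0.9 × 0.083 L = 0.0747 g = 74.70 mg
sodium acetate: 0.94% w/v = 9.4 g/L → 9.4 × 0.083 L = 0.78 g
sorbitol: 32.2 g/L × 0.083 L = 2.67 g
sodium pyruvate: 4.7 g/L × 0.083 L = 0.39 g

L-histidine 7.20 mg; xylose 2.10 g; galactose 1.99 g; potassium sulfate 74.70 mg; sodium acetate 0.78 g; sorbitol 2.67 g; sodium pyruvate 0.39 g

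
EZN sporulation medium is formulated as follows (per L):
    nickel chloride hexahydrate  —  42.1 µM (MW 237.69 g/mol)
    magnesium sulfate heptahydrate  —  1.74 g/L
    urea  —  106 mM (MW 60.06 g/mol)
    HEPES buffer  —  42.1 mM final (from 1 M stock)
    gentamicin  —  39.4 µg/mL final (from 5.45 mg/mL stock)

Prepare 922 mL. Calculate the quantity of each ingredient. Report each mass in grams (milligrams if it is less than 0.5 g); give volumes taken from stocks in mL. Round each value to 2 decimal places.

Target volume = 922 mL = 0.922 L.
nickel chloride hexahydrate: 42.1 µmol/L × 237.69 g/mol × 0.922 L ÷ 1000 = 9.23 mg
magnesium sulfate heptahydrate: 1.74 g/L × 0.922 L = 1.60 g
urea: 106 mmol/L × 60.06 g/mol × 0.922 L ÷ 1000 = 5.87 g
HEPES buffer: V = C2·V2/C1 = 42.1 mM × 922 mL ÷ 1000 mM = 38.82 mL
gentamicin: dilute stock: 39.4 µg/mL × 922 mL ÷ 5450 µg/mL = 6.67 mL

nickel chloride hexahydrate 9.23 mg; magnesium sulfate heptahydrate 1.60 g; urea 5.87 g; HEPES buffer 38.82 mL; gentamicin 6.67 mL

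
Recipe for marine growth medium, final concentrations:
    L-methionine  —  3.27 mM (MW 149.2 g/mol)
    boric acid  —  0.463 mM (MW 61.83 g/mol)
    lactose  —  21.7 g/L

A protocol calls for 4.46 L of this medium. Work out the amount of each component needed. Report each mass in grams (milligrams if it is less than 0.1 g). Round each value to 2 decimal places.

L-methionine 2.18 g; boric acid 0.13 g; lactose 96.78 g

Working volume: 4.46 L.
L-methionine: 3.27 mmol/L × 149.2 g/mol × 4.46 L ÷ 1000 = 2.18 g
boric acid: 0.463 mmol/L × 61.83 g/mol × 4.46 L ÷ 1000 = 0.13 g
lactose: 21.7 g/L × 4.46 L = 96.78 g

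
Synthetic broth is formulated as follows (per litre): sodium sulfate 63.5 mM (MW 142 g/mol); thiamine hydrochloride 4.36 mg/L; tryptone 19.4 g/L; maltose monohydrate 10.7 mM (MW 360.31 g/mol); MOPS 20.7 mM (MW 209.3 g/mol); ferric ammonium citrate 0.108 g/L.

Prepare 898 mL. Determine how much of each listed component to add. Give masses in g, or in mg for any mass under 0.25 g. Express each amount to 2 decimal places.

sodium sulfate 8.10 g; thiamine hydrochloride 3.92 mg; tryptone 17.42 g; maltose monohydrate 3.46 g; MOPS 3.89 g; ferric ammonium citrate 96.98 mg

Scale factor relative to 1 L: 0.898.
sodium sulfate: 63.5 mmol/L × 142 g/mol × 0.898 L ÷ 1000 = 8.10 g
thiamine hydrochloride: 4.36 mg/L × 0.898 L = 3.92 mg
tryptone: 19.4 g/L × 0.898 L = 17.42 g
maltose monohydrate: 10.7 mmol/L × 360.31 g/mol × 0.898 L ÷ 1000 = 3.46 g
MOPS: 20.7 mmol/L × 209.3 g/mol × 0.898 L ÷ 1000 = 3.89 g
ferric ammonium citrate: 0.108 g/L × 0.898 L = 0.096984 g = 96.98 mg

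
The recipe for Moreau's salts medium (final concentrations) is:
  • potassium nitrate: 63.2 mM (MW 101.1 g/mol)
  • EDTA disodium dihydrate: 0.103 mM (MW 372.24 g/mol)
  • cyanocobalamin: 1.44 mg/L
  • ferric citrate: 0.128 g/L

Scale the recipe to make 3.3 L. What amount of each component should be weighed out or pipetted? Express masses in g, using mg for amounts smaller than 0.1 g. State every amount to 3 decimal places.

Scale factor relative to 1 L: 3.3.
potassium nitrate: 63.2 mmol/L × 101.1 g/mol × 3.3 L ÷ 1000 = 21.085 g
EDTA disodium dihydrate: 0.103 mmol/L × 372.24 g/mol × 3.3 L ÷ 1000 = 0.127 g
cyanocobalamin: 1.44 mg/L × 3.3 L = 4.752 mg
ferric citrate: 0.128 g/L × 3.3 L = 0.422 g

potassium nitrate 21.085 g; EDTA disodium dihydrate 0.127 g; cyanocobalamin 4.752 mg; ferric citrate 0.422 g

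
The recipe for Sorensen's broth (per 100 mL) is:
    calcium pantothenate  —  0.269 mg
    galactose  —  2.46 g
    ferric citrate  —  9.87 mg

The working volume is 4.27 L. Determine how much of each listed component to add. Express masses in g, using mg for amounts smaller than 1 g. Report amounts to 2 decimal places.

calcium pantothenate 11.49 mg; galactose 105.04 g; ferric citrate 421.45 mg

Ratio of target to recipe volume: 4270 / 100 = 42.7.
calcium pantothenate: 0.269 mg × (4270 mL / 100 mL) = 11.49 mg
galactose: 2.46 g × (4270 mL / 100 mL) = 105.04 g
ferric citrate: 9.87 mg × (4270 mL / 100 mL) = 421.45 mg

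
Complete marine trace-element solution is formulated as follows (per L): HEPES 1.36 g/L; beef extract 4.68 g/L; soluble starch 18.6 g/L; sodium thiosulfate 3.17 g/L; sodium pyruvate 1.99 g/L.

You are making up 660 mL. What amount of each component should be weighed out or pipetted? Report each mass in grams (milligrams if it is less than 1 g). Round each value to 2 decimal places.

Target volume = 660 mL = 0.66 L.
HEPES: 1.36 g/L × 0.66 L = 0.8976 g = 897.60 mg
beef extract: 4.68 g/L × 0.66 L = 3.09 g
soluble starch: 18.6 g/L × 0.66 L = 12.28 g
sodium thiosulfate: 3.17 g/L × 0.66 L = 2.09 g
sodium pyruvate: 1.99 g/L × 0.66 L = 1.31 g

HEPES 897.60 mg; beef extract 3.09 g; soluble starch 12.28 g; sodium thiosulfate 2.09 g; sodium pyruvate 1.31 g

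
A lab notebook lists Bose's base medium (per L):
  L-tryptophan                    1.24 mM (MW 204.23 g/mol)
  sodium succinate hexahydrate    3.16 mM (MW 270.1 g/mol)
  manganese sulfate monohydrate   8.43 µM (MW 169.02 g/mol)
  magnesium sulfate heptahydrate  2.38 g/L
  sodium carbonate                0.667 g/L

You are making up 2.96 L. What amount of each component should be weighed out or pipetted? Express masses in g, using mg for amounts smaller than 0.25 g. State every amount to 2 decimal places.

L-tryptophan 0.75 g; sodium succinate hexahydrate 2.53 g; manganese sulfate monohydrate 4.22 mg; magnesium sulfate heptahydrate 7.04 g; sodium carbonate 1.97 g

Scale factor relative to 1 L: 2.96.
L-tryptophan: 1.24 mmol/L × 204.23 g/mol × 2.96 L ÷ 1000 = 0.75 g
sodium succinate hexahydrate: 3.16 mmol/L × 270.1 g/mol × 2.96 L ÷ 1000 = 2.53 g
manganese sulfate monohydrate: 8.43 µmol/L × 169.02 g/mol × 2.96 L ÷ 1000 = 4.22 mg
magnesium sulfate heptahydrate: 2.38 g/L × 2.96 L = 7.04 g
sodium carbonate: 0.667 g/L × 2.96 L = 1.97 g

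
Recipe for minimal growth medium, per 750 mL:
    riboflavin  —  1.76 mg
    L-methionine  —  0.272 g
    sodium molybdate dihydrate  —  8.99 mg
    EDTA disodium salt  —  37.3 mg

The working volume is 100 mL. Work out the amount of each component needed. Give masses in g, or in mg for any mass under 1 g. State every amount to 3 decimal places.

riboflavin 0.235 mg; L-methionine 36.267 mg; sodium molybdate dihydrate 1.199 mg; EDTA disodium salt 4.973 mg

Ratio of target to recipe volume: 100 / 750 = 0.133333.
riboflavin: 1.76 mg × (100 mL / 750 mL) = 0.235 mg
L-methionine: 0.272 g × (100 mL / 750 mL) = 0.0362667 g = 36.267 mg
sodium molybdate dihydrate: 8.99 mg × (100 mL / 750 mL) = 1.199 mg
EDTA disodium salt: 37.3 mg × (100 mL / 750 mL) = 4.973 mg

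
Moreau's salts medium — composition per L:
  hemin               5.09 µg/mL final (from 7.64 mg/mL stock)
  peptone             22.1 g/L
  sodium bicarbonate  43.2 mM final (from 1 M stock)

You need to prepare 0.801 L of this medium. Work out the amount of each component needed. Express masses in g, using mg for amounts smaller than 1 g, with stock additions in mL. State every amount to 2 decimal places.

hemin 0.53 mL; peptone 17.70 g; sodium bicarbonate 34.60 mL

Working volume: 0.801 L.
hemin: dilute stock: 5.09 µg/mL × 801 mL ÷ 7640 µg/mL = 0.53 mL
peptone: 22.1 g/L × 0.801 L = 17.70 g
sodium bicarbonate: V = C2·V2/C1 = 43.2 mM × 801 mL ÷ 1000 mM = 34.60 mL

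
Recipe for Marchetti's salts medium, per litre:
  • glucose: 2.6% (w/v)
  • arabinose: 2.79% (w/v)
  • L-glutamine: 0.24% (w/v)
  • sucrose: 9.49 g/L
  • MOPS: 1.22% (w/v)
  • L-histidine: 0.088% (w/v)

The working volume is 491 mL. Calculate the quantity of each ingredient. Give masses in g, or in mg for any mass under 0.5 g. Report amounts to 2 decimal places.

glucose 12.77 g; arabinose 13.70 g; L-glutamine 1.18 g; sucrose 4.66 g; MOPS 5.99 g; L-histidine 432.08 mg

Working volume: 491 mL = 0.491 L.
glucose: 2.6% w/v = 26 g/L → 26 × 0.491 L = 12.77 g
arabinose: 2.79% w/v = 27.9 g/L → 27.9 × 0.491 L = 13.70 g
L-glutamine: 0.24 g per 100 mL × 491 mL ÷ 100 = 1.18 g
sucrose: 9.49 g/L × 0.491 L = 4.66 g
MOPS: 1.22% w/v = 12.2 g/L → 12.2 × 0.491 L = 5.99 g
L-histidine: 0.088 g per 100 mL × 491 mL ÷ 100 = 0.43208 g = 432.08 mg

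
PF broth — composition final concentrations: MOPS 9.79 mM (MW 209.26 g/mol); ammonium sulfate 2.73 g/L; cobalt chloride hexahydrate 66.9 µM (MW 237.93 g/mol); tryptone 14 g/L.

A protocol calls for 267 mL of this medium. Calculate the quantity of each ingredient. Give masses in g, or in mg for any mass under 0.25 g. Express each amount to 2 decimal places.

Target volume = 267 mL = 0.267 L.
MOPS: 9.79 mmol/L × 209.26 g/mol × 0.267 L ÷ 1000 = 0.55 g
ammonium sulfate: 2.73 g/L × 0.267 L = 0.73 g
cobalt chloride hexahydrate: 66.9 µmol/L × 237.93 g/mol × 0.267 L ÷ 1000 = 4.25 mg
tryptone: 14 g/L × 0.267 L = 3.74 g

MOPS 0.55 g; ammonium sulfate 0.73 g; cobalt chloride hexahydrate 4.25 mg; tryptone 3.74 g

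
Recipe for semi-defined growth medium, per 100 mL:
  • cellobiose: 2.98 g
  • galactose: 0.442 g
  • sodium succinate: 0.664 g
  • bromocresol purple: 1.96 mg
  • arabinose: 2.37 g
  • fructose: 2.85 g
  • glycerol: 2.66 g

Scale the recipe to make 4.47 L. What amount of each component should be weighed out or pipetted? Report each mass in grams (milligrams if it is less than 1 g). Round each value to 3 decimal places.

Scale factor = 4470 mL / 100 mL = 44.7.
cellobiose: 2.98 g × (4470 mL / 100 mL) = 133.206 g
galactose: 0.442 g × (4470 mL / 100 mL) = 19.757 g
sodium succinate: 0.664 g × (4470 mL / 100 mL) = 29.681 g
bromocresol purple: 1.96 mg × (4470 mL / 100 mL) = 87.612 mg
arabinose: 2.37 g × (4470 mL / 100 mL) = 105.939 g
fructose: 2.85 g × (4470 mL / 100 mL) = 127.395 g
glycerol: 2.66 g × (4470 mL / 100 mL) = 118.902 g

cellobiose 133.206 g; galactose 19.757 g; sodium succinate 29.681 g; bromocresol purple 87.612 mg; arabinose 105.939 g; fructose 127.395 g; glycerol 118.902 g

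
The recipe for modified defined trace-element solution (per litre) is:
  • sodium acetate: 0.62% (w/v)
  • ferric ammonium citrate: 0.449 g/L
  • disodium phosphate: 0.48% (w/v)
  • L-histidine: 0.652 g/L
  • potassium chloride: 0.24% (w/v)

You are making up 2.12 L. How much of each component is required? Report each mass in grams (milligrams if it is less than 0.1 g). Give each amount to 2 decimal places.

Working volume: 2.12 L.
sodium acetate: 0.62 g per 100 mL × 2120 mL ÷ 100 = 13.14 g
ferric ammonium citrate: 0.449 g/L × 2.12 L = 0.95 g
disodium phosphate: 0.48 g per 100 mL × 2120 mL ÷ 100 = 10.18 g
L-histidine: 0.652 g/L × 2.12 L = 1.38 g
potassium chloride: 0.24 g per 100 mL × 2120 mL ÷ 100 = 5.09 g

sodium acetate 13.14 g; ferric ammonium citrate 0.95 g; disodium phosphate 10.18 g; L-histidine 1.38 g; potassium chloride 5.09 g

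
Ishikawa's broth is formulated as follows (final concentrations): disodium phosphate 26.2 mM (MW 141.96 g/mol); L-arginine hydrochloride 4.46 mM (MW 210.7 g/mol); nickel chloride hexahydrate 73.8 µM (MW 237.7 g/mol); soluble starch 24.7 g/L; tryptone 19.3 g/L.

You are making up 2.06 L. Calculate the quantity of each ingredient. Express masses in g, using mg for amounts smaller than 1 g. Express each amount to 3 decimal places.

Working volume: 2.06 L.
disodium phosphate: 26.2 mmol/L × 141.96 g/mol × 2.06 L ÷ 1000 = 7.662 g
L-arginine hydrochloride: 4.46 mmol/L × 210.7 g/mol × 2.06 L ÷ 1000 = 1.936 g
nickel chloride hexahydrate: 73.8 µmol/L × 237.7 g/mol × 2.06 L ÷ 1000 = 36.137 mg
soluble starch: 24.7 g/L × 2.06 L = 50.882 g
tryptone: 19.3 g/L × 2.06 L = 39.758 g

disodium phosphate 7.662 g; L-arginine hydrochloride 1.936 g; nickel chloride hexahydrate 36.137 mg; soluble starch 50.882 g; tryptone 39.758 g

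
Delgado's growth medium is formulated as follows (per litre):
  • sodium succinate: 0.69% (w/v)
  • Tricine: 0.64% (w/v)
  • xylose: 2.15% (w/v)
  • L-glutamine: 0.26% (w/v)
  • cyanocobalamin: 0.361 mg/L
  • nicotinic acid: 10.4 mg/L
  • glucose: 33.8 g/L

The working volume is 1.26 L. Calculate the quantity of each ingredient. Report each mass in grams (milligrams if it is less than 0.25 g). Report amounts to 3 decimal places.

sodium succinate 8.694 g; Tricine 8.064 g; xylose 27.090 g; L-glutamine 3.276 g; cyanocobalamin 0.455 mg; nicotinic acid 13.104 mg; glucose 42.588 g

Working volume: 1.26 L.
sodium succinate: 0.69% w/v = 6.9 g/L → 6.9 × 1.26 L = 8.694 g
Tricine: 0.64% w/v = 6.4 g/L → 6.4 × 1.26 L = 8.064 g
xylose: 2.15% w/v = 21.5 g/L → 21.5 × 1.26 L = 27.090 g
L-glutamine: 0.26 g per 100 mL × 1260 mL ÷ 100 = 3.276 g
cyanocobalamin: 0.361 mg/L × 1.26 L = 0.455 mg
nicotinic acid: 10.4 mg/L × 1.26 L = 13.104 mg
glucose: 33.8 g/L × 1.26 L = 42.588 g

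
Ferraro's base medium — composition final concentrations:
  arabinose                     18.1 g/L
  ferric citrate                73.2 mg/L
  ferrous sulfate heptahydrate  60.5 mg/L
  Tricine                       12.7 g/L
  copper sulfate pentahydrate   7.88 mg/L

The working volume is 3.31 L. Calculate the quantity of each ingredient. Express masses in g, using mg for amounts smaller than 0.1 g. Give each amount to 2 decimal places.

Working volume: 3.31 L.
arabinose: 18.1 g/L × 3.31 L = 59.91 g
ferric citrate: 73.2 mg/L × 3.31 L = 242.292 mg = 0.24 g
ferrous sulfate heptahydrate: 60.5 mg/L × 3.31 L = 200.255 mg = 0.20 g
Tricine: 12.7 g/L × 3.31 L = 42.04 g
copper sulfate pentahydrate: 7.88 mg/L × 3.31 L = 26.08 mg

arabinose 59.91 g; ferric citrate 0.24 g; ferrous sulfate heptahydrate 0.20 g; Tricine 42.04 g; copper sulfate pentahydrate 26.08 mg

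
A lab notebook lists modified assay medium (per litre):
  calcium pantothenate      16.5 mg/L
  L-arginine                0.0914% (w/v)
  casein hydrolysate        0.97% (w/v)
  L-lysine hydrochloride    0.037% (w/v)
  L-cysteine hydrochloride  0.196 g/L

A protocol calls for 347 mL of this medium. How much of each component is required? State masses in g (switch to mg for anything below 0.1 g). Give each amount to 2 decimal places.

Scale factor relative to 1 L: 0.347.
calcium pantothenate: 16.5 mg/L × 0.347 L = 5.73 mg
L-arginine: 0.0914 g per 100 mL × 347 mL ÷ 100 = 0.32 g
casein hydrolysate: 0.97% w/v = 9.7 g/L → 9.7 × 0.347 L = 3.37 g
L-lysine hydrochloride: 0.037 g per 100 mL × 347 mL ÷ 100 = 0.13 g
L-cysteine hydrochloride: 0.196 g/L × 0.347 L = 0.068012 g = 68.01 mg

calcium pantothenate 5.73 mg; L-arginine 0.32 g; casein hydrolysate 3.37 g; L-lysine hydrochloride 0.13 g; L-cysteine hydrochloride 68.01 mg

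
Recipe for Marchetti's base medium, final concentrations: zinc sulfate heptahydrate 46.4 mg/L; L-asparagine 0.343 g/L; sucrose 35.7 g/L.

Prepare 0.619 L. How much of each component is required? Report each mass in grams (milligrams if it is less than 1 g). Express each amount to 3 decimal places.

Working volume: 0.619 L.
zinc sulfate heptahydrate: 46.4 mg/L × 0.619 L = 28.722 mg
L-asparagine: 0.343 g/L × 0.619 L = 0.212317 g = 212.317 mg
sucrose: 35.7 g/L × 0.619 L = 22.098 g

zinc sulfate heptahydrate 28.722 mg; L-asparagine 212.317 mg; sucrose 22.098 g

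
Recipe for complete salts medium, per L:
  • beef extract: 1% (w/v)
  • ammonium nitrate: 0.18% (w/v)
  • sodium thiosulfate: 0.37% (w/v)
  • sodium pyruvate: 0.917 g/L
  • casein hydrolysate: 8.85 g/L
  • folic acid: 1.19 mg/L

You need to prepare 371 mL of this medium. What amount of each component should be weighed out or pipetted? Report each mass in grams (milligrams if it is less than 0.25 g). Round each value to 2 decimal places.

Target volume = 371 mL = 0.371 L.
beef extract: 1% w/v = 10 g/L → 10 × 0.371 L = 3.71 g
ammonium nitrate: 0.18% w/v = 1.8 g/L → 1.8 × 0.371 L = 0.67 g
sodium thiosulfate: 0.37 g per 100 mL × 371 mL ÷ 100 = 1.37 g
sodium pyruvate: 0.917 g/L × 0.371 L = 0.34 g
casein hydrolysate: 8.85 g/L × 0.371 L = 3.28 g
folic acid: 1.19 mg/L × 0.371 L = 0.44 mg

beef extract 3.71 g; ammonium nitrate 0.67 g; sodium thiosulfate 1.37 g; sodium pyruvate 0.34 g; casein hydrolysate 3.28 g; folic acid 0.44 mg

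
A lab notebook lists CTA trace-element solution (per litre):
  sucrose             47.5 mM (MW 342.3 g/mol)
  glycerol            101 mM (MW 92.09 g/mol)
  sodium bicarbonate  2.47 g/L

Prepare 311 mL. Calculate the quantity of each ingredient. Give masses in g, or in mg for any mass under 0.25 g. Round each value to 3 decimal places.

sucrose 5.057 g; glycerol 2.893 g; sodium bicarbonate 0.768 g

Working volume: 311 mL = 0.311 L.
sucrose: 47.5 mmol/L × 342.3 g/mol × 0.311 L ÷ 1000 = 5.057 g
glycerol: 101 mmol/L × 92.09 g/mol × 0.311 L ÷ 1000 = 2.893 g
sodium bicarbonate: 2.47 g/L × 0.311 L = 0.768 g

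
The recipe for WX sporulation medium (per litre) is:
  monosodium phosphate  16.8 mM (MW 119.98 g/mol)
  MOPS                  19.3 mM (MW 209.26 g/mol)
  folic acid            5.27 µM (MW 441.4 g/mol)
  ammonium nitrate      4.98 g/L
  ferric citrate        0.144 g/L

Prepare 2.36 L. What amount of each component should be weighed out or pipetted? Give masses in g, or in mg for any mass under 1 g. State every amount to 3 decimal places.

monosodium phosphate 4.757 g; MOPS 9.531 g; folic acid 5.490 mg; ammonium nitrate 11.753 g; ferric citrate 339.840 mg

Working volume: 2.36 L.
monosodium phosphate: 16.8 mmol/L × 119.98 g/mol × 2.36 L ÷ 1000 = 4.757 g
MOPS: 19.3 mmol/L × 209.26 g/mol × 2.36 L ÷ 1000 = 9.531 g
folic acid: 5.27 µmol/L × 441.4 g/mol × 2.36 L ÷ 1000 = 5.490 mg
ammonium nitrate: 4.98 g/L × 2.36 L = 11.753 g
ferric citrate: 0.144 g/L × 2.36 L = 0.33984 g = 339.840 mg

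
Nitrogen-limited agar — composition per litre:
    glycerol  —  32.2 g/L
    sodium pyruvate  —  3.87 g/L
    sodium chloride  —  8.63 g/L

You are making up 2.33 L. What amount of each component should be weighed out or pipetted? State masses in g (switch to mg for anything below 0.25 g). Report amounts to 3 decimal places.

glycerol 75.026 g; sodium pyruvate 9.017 g; sodium chloride 20.108 g

Scale factor relative to 1 L: 2.33.
glycerol: 32.2 g/L × 2.33 L = 75.026 g
sodium pyruvate: 3.87 g/L × 2.33 L = 9.017 g
sodium chloride: 8.63 g/L × 2.33 L = 20.108 g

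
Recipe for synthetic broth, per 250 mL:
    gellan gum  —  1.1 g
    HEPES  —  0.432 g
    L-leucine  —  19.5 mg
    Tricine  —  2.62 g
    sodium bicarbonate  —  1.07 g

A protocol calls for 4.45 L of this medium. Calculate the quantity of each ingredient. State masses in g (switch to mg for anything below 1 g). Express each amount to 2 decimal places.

gellan gum 19.58 g; HEPES 7.69 g; L-leucine 347.10 mg; Tricine 46.64 g; sodium bicarbonate 19.05 g

Ratio of target to recipe volume: 4450 / 250 = 17.8.
gellan gum: 1.1 g × (4450 mL / 250 mL) = 19.58 g
HEPES: 0.432 g × (4450 mL / 250 mL) = 7.69 g
L-leucine: 19.5 mg × (4450 mL / 250 mL) = 347.10 mg
Tricine: 2.62 g × (4450 mL / 250 mL) = 46.64 g
sodium bicarbonate: 1.07 g × (4450 mL / 250 mL) = 19.05 g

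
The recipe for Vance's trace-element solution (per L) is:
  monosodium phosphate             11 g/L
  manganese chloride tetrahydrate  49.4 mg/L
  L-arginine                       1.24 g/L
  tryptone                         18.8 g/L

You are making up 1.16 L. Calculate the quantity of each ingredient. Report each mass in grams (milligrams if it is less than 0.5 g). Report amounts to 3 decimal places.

monosodium phosphate 12.760 g; manganese chloride tetrahydrate 57.304 mg; L-arginine 1.438 g; tryptone 21.808 g

Scale factor relative to 1 L: 1.16.
monosodium phosphate: 11 g/L × 1.16 L = 12.760 g
manganese chloride tetrahydrate: 49.4 mg/L × 1.16 L = 57.304 mg
L-arginine: 1.24 g/L × 1.16 L = 1.438 g
tryptone: 18.8 g/L × 1.16 L = 21.808 g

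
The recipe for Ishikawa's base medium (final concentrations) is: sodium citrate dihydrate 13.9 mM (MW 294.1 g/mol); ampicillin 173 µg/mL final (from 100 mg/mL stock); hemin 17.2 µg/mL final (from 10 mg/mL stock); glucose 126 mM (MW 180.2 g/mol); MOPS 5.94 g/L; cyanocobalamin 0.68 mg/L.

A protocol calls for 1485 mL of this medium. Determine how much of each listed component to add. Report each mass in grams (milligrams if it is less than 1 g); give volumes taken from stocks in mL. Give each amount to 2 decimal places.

Scale factor relative to 1 L: 1.485.
sodium citrate dihydrate: 13.9 mmol/L × 294.1 g/mol × 1.485 L ÷ 1000 = 6.07 g
ampicillin: dilute stock: 173 µg/mL × 1485 mL ÷ 100000 µg/mL = 2.57 mL
hemin: C1V1 = C2V2 → 17.2 µg/mL × 1485 mL ÷ 10000 µg/mL = 2.55 mL
glucose: 126 mmol/L × 180.2 g/mol × 1.485 L ÷ 1000 = 33.72 g
MOPS: 5.94 g/L × 1.485 L = 8.82 g
cyanocobalamin: 0.68 mg/L × 1.485 L = 1.01 mg

sodium citrate dihydrate 6.07 g; ampicillin 2.57 mL; hemin 2.55 mL; glucose 33.72 g; MOPS 8.82 g; cyanocobalamin 1.01 mg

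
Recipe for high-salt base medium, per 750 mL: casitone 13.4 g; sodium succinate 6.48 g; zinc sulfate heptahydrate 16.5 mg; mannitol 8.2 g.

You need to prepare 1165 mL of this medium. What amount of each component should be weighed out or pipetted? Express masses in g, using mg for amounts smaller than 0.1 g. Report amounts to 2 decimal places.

casitone 20.81 g; sodium succinate 10.07 g; zinc sulfate heptahydrate 25.63 mg; mannitol 12.74 g

Scale factor = 1165 mL / 750 mL = 1.55333.
casitone: 13.4 g × (1165 mL / 750 mL) = 20.81 g
sodium succinate: 6.48 g × (1165 mL / 750 mL) = 10.07 g
zinc sulfate heptahydrate: 16.5 mg × (1165 mL / 750 mL) = 25.63 mg
mannitol: 8.2 g × (1165 mL / 750 mL) = 12.74 g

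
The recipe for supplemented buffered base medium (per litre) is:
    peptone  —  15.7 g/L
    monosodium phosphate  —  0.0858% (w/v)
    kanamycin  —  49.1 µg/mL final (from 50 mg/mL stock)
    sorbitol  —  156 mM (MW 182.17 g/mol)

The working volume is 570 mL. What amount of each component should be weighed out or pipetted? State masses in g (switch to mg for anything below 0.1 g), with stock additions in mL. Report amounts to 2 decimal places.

peptone 8.95 g; monosodium phosphate 0.49 g; kanamycin 0.56 mL; sorbitol 16.20 g

Working volume: 570 mL = 0.57 L.
peptone: 15.7 g/L × 0.57 L = 8.95 g
monosodium phosphate: 0.0858% w/v = 0.858 g/L → 0.858 × 0.57 L = 0.49 g
kanamycin: C1V1 = C2V2 → 49.1 µg/mL × 570 mL ÷ 50000 µg/mL = 0.56 mL
sorbitol: 156 mmol/L × 182.17 g/mol × 0.57 L ÷ 1000 = 16.20 g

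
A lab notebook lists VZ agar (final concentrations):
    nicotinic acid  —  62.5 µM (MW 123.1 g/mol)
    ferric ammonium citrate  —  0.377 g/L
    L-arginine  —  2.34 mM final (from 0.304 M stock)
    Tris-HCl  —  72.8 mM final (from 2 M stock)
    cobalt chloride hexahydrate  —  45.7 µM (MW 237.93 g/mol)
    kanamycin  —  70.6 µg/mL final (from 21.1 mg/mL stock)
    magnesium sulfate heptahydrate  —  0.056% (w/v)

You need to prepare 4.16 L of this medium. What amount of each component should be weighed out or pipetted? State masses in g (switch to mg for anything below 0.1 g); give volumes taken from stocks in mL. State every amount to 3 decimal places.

Scale factor relative to 1 L: 4.16.
nicotinic acid: 62.5 µmol/L × 123.1 g/mol × 4.16 L ÷ 1000 = 32.006 mg
ferric ammonium citrate: 0.377 g/L × 4.16 L = 1.568 g
L-arginine: dilute stock: 2.34 mM × 4160 mL ÷ 304 mM = 32.021 mL
Tris-HCl: C1V1 = C2V2 → 72.8 mM × 4160 mL ÷ 2000 mM = 151.424 mL
cobalt chloride hexahydrate: 45.7 µmol/L × 237.93 g/mol × 4.16 L ÷ 1000 = 45.233 mg
kanamycin: C1V1 = C2V2 → 70.6 µg/mL × 4160 mL ÷ 21100 µg/mL = 13.919 mL
magnesium sulfate heptahydrate: 0.056% w/v = 0.56 g/L → 0.56 × 4.16 L = 2.330 g

nicotinic acid 32.006 mg; ferric ammonium citrate 1.568 g; L-arginine 32.021 mL; Tris-HCl 151.424 mL; cobalt chloride hexahydrate 45.233 mg; kanamycin 13.919 mL; magnesium sulfate heptahydrate 2.330 g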